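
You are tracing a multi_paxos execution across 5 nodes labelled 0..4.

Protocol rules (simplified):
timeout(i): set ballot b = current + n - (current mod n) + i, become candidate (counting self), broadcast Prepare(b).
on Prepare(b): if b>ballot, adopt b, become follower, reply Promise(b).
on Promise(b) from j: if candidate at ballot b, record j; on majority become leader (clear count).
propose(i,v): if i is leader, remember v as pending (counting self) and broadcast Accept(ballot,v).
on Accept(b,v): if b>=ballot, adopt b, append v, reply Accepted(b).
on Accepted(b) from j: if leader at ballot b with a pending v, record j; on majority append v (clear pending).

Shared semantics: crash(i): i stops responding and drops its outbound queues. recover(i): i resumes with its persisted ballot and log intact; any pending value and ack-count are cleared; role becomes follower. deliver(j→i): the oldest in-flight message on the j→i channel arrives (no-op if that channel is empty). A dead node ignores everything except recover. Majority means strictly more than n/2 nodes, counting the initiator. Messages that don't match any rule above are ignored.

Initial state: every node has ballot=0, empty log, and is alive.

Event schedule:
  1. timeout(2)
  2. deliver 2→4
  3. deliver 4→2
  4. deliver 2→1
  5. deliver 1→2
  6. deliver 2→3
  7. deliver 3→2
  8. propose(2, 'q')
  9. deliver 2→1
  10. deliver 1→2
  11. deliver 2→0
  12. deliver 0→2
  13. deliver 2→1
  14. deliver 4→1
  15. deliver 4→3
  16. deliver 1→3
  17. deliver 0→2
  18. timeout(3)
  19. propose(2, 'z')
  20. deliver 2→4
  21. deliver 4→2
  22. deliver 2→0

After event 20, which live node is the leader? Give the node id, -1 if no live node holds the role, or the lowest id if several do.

2

e1 timeout(2): 2[cand,b=7,-]
e2 deliver 2→4: 4[foll,b=7,-]
e3 deliver 4→2: ·
e4 deliver 2→1: 1[foll,b=7,-]
e5 deliver 1→2: 2[lead,b=7,-]
e6 deliver 2→3: 3[foll,b=7,-]
e7 deliver 3→2: ·
e8 propose(2,'q'): ·
e9 deliver 2→1: 1[foll,b=7,q]
e10 deliver 1→2: ·
e11 deliver 2→0: 0[foll,b=7,-]
e12 deliver 0→2: ·
e13 deliver 2→1: ·
e14 deliver 4→1: ·
e15 deliver 4→3: ·
e16 deliver 1→3: ·
e17 deliver 0→2: ·
e18 timeout(3): 3[cand,b=13,-]
e19 propose(2,'z'): ·
e20 deliver 2→4: 4[foll,b=7,q]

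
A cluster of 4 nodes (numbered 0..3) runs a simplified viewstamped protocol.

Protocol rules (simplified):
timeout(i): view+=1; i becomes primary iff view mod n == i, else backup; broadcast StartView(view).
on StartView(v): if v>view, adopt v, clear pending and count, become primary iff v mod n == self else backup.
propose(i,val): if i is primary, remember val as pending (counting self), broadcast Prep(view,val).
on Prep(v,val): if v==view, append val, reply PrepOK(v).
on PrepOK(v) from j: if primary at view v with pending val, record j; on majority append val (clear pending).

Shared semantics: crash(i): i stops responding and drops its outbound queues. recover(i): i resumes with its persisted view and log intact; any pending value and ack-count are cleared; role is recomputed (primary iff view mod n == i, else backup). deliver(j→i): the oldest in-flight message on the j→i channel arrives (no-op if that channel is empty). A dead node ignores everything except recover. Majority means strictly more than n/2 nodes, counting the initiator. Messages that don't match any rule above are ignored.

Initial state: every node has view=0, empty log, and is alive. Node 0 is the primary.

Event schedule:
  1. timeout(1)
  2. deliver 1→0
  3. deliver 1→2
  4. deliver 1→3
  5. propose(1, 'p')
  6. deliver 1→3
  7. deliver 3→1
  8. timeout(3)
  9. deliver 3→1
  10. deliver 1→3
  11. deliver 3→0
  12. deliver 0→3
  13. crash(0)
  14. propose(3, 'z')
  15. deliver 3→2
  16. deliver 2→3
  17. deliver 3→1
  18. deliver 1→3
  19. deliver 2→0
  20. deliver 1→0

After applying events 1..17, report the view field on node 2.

after 1 — timeout(1): n1:prim/v1/[-]
after 2 — deliver 1→0: n0:back/v1/[-]
after 3 — deliver 1→2: n2:back/v1/[-]
after 4 — deliver 1→3: n3:back/v1/[-]
after 5 — propose(1,'p'): ·
after 6 — deliver 1→3: n3:back/v1/[p]
after 7 — deliver 3→1: ·
after 8 — timeout(3): n3:back/v2/[p]
after 9 — deliver 3→1: n1:back/v2/[-]
after 10 — deliver 1→3: ·
after 11 — deliver 3→0: n0:back/v2/[-]
after 12 — deliver 0→3: ·
after 13 — crash(0): n0:✗back/v2/[-]
after 14 — propose(3,'z'): ·
after 15 — deliver 3→2: n2:prim/v2/[-]
after 16 — deliver 2→3: ·
after 17 — deliver 3→1: ·

2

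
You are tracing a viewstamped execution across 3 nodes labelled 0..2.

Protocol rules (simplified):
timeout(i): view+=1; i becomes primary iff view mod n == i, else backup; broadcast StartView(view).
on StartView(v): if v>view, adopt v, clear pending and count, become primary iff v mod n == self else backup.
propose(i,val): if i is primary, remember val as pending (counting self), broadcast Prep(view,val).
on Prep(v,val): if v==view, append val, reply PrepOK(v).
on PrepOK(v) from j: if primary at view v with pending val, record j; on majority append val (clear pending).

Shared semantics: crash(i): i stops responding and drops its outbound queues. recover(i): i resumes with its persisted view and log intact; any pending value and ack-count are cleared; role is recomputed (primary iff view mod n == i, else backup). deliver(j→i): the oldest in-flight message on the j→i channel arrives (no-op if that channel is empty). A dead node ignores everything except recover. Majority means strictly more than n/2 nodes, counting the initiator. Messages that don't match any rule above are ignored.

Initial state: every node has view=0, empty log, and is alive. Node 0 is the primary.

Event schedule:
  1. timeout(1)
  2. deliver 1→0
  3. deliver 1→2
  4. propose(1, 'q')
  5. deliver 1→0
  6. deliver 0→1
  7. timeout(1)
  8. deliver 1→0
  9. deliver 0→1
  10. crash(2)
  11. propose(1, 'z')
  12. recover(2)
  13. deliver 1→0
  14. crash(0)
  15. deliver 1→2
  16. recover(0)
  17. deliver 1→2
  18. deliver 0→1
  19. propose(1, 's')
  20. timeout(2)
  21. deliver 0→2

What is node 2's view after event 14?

1

after 1 — timeout(1): n1:prim/v1/[-]
after 2 — deliver 1→0: n0:back/v1/[-]
after 3 — deliver 1→2: n2:back/v1/[-]
after 4 — propose(1,'q'): ·
after 5 — deliver 1→0: n0:back/v1/[q]
after 6 — deliver 0→1: n1:prim/v1/[q]
after 7 — timeout(1): n1:back/v2/[q]
after 8 — deliver 1→0: n0:back/v2/[q]
after 9 — deliver 0→1: ·
after 10 — crash(2): n2:✗back/v1/[-]
after 11 — propose(1,'z'): ·
after 12 — recover(2): n2:back/v1/[-]
after 13 — deliver 1→0: ·
after 14 — crash(0): n0:✗back/v2/[q]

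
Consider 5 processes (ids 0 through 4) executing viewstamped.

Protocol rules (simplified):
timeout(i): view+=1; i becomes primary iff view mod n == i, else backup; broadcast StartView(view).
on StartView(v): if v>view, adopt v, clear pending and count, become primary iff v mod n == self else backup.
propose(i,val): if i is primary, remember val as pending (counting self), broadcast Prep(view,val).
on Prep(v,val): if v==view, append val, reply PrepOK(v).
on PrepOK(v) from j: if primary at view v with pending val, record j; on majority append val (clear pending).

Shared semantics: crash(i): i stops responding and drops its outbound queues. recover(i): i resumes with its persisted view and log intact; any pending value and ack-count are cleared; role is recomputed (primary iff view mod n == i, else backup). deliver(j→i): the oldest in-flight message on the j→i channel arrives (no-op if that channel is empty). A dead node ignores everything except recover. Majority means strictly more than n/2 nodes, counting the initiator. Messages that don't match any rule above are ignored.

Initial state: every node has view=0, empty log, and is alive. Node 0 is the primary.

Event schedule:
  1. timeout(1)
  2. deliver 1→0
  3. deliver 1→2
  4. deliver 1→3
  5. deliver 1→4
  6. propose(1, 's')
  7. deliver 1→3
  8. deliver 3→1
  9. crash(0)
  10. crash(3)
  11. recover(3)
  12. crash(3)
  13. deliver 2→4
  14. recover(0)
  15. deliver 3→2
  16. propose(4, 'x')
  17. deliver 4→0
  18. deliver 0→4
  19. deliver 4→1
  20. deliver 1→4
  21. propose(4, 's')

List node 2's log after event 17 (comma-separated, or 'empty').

empty

step 1 timeout(1): 1={prim,v=1,log=-}
step 2 deliver 1→0: 0={back,v=1,log=-}
step 3 deliver 1→2: 2={back,v=1,log=-}
step 4 deliver 1→3: 3={back,v=1,log=-}
step 5 deliver 1→4: 4={back,v=1,log=-}
step 6 propose(1,'s'): —
step 7 deliver 1→3: 3={back,v=1,log=s}
step 8 deliver 3→1: —
step 9 crash(0): 0={✗back,v=1,log=-}
step 10 crash(3): 3={✗back,v=1,log=s}
step 11 recover(3): 3={back,v=1,log=s}
step 12 crash(3): 3={✗back,v=1,log=s}
step 13 deliver 2→4: —
step 14 recover(0): 0={back,v=1,log=-}
step 15 deliver 3→2: —
step 16 propose(4,'x'): —
step 17 deliver 4→0: —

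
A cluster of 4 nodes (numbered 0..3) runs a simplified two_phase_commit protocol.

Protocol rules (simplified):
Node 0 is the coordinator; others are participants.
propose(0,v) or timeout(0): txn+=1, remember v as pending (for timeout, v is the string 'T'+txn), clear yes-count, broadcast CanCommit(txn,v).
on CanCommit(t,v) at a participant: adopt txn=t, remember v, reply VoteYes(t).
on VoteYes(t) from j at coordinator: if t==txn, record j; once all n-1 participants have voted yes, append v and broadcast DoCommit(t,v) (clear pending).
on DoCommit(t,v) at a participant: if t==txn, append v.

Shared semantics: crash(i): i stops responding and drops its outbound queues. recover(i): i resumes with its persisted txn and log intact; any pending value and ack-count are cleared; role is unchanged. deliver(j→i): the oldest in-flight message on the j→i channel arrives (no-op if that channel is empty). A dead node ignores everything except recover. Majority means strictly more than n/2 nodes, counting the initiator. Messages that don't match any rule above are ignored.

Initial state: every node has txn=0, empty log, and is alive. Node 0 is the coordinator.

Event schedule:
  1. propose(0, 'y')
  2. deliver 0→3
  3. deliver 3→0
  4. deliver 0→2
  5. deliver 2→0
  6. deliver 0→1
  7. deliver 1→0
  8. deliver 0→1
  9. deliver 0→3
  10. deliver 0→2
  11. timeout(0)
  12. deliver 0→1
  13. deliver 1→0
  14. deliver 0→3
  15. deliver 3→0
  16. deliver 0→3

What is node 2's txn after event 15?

1

1. propose(0,'y'):  <0:coor t1 ->
2. deliver 0→3:  <3:part t1 ->
3. deliver 3→0:  nop
4. deliver 0→2:  <2:part t1 ->
5. deliver 2→0:  nop
6. deliver 0→1:  <1:part t1 ->
7. deliver 1→0:  <0:coor t1 y>
8. deliver 0→1:  <1:part t1 y>
9. deliver 0→3:  <3:part t1 y>
10. deliver 0→2:  <2:part t1 y>
11. timeout(0):  <0:coor t2 y>
12. deliver 0→1:  <1:part t2 y>
13. deliver 1→0:  nop
14. deliver 0→3:  <3:part t2 y>
15. deliver 3→0:  nop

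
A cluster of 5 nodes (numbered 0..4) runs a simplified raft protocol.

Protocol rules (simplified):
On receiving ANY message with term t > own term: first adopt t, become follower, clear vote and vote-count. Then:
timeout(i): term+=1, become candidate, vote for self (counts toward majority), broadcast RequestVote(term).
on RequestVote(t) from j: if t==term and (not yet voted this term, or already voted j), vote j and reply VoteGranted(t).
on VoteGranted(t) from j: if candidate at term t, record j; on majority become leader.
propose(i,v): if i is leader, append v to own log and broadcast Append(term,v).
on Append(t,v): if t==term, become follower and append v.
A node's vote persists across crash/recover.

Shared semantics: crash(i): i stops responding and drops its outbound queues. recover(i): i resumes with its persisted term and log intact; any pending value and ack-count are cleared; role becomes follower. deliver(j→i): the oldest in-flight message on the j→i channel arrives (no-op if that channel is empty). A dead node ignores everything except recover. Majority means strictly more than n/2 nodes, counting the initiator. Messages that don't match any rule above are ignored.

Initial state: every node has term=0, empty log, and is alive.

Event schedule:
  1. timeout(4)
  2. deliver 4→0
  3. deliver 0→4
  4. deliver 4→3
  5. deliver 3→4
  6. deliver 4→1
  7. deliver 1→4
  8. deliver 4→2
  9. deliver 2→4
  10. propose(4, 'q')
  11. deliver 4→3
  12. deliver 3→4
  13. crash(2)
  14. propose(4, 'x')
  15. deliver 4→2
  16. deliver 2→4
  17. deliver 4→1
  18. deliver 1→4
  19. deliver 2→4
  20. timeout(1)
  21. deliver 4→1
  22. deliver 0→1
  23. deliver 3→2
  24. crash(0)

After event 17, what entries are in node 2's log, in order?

1. timeout(4):  <4:cand t1 ->
2. deliver 4→0:  <0:foll t1 ->
3. deliver 0→4:  nop
4. deliver 4→3:  <3:foll t1 ->
5. deliver 3→4:  <4:lead t1 ->
6. deliver 4→1:  <1:foll t1 ->
7. deliver 1→4:  nop
8. deliver 4→2:  <2:foll t1 ->
9. deliver 2→4:  nop
10. propose(4,'q'):  <4:lead t1 q>
11. deliver 4→3:  <3:foll t1 q>
12. deliver 3→4:  nop
13. crash(2):  <2:✗foll t1 ->
14. propose(4,'x'):  <4:lead t1 q,x>
15. deliver 4→2:  nop
16. deliver 2→4:  nop
17. deliver 4→1:  <1:foll t1 q>

empty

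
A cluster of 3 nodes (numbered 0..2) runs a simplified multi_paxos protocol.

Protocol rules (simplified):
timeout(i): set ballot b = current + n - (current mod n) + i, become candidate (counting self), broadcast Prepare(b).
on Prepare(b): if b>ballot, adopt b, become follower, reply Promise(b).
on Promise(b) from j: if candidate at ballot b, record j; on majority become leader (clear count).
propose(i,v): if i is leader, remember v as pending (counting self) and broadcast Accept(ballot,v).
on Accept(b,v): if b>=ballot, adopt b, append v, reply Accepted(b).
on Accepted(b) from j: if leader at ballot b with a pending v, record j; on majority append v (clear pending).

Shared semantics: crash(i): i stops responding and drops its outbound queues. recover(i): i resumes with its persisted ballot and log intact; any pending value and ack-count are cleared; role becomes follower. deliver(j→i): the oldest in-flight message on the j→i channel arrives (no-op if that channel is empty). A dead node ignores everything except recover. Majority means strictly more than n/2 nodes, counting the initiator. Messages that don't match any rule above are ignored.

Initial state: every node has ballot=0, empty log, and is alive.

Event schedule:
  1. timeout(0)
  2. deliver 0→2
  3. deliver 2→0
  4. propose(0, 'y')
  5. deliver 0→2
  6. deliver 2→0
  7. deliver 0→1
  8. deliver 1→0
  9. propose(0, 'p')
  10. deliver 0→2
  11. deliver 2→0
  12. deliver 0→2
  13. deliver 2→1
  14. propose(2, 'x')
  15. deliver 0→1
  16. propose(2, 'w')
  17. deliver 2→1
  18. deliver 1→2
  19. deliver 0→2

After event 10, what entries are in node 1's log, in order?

empty

[1] timeout(0) → N0(cand b3 [-])
[2] deliver 0→2 → N2(foll b3 [-])
[3] deliver 2→0 → N0(lead b3 [-])
[4] propose(0,'y') → ∅
[5] deliver 0→2 → N2(foll b3 [y])
[6] deliver 2→0 → N0(lead b3 [y])
[7] deliver 0→1 → N1(foll b3 [-])
[8] deliver 1→0 → ∅
[9] propose(0,'p') → ∅
[10] deliver 0→2 → N2(foll b3 [y,p])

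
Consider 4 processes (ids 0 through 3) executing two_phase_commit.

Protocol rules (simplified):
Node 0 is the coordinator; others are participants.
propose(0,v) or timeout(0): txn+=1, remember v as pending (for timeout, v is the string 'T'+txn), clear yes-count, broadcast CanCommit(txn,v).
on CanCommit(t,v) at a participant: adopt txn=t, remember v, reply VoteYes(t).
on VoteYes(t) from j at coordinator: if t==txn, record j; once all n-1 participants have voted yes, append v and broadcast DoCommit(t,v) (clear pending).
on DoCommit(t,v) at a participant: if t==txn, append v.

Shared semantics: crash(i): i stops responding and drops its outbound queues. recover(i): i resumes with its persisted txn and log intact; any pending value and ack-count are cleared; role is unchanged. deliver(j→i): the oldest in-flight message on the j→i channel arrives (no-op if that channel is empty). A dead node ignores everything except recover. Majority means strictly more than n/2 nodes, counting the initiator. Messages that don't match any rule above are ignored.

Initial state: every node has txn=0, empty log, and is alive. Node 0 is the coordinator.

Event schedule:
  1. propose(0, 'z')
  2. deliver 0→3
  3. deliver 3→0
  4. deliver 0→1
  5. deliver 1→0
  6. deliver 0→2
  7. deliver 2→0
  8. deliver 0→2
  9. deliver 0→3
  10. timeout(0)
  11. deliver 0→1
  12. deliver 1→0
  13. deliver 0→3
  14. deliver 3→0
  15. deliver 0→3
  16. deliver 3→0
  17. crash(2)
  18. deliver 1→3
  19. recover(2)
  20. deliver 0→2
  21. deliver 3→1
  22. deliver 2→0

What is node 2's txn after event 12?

1

after 1 — propose(0,'z'): n0:coor/t1/[-]
after 2 — deliver 0→3: n3:part/t1/[-]
after 3 — deliver 3→0: ·
after 4 — deliver 0→1: n1:part/t1/[-]
after 5 — deliver 1→0: ·
after 6 — deliver 0→2: n2:part/t1/[-]
after 7 — deliver 2→0: n0:coor/t1/[z]
after 8 — deliver 0→2: n2:part/t1/[z]
after 9 — deliver 0→3: n3:part/t1/[z]
after 10 — timeout(0): n0:coor/t2/[z]
after 11 — deliver 0→1: n1:part/t1/[z]
after 12 — deliver 1→0: ·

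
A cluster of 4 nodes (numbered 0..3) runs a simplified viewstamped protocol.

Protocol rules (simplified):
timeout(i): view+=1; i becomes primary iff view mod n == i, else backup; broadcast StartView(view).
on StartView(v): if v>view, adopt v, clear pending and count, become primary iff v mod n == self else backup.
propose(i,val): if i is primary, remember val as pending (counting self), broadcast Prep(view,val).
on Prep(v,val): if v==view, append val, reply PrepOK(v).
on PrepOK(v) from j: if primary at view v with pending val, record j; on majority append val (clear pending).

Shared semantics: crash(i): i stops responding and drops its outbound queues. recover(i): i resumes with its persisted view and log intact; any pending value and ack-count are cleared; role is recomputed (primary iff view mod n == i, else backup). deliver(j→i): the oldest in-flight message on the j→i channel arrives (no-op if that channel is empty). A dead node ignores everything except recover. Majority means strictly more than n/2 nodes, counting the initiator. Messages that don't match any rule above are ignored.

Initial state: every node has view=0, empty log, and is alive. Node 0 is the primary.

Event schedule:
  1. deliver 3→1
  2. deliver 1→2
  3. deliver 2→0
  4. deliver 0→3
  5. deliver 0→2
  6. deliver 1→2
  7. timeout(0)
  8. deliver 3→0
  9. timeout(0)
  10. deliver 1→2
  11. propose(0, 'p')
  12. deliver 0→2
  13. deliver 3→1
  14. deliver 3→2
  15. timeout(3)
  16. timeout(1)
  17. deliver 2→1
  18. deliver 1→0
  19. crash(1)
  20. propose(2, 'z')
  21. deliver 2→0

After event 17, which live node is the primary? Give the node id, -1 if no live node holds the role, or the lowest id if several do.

1

[1] deliver 3→1 → ∅
[2] deliver 1→2 → ∅
[3] deliver 2→0 → ∅
[4] deliver 0→3 → ∅
[5] deliver 0→2 → ∅
[6] deliver 1→2 → ∅
[7] timeout(0) → N0(back v1 [-])
[8] deliver 3→0 → ∅
[9] timeout(0) → N0(back v2 [-])
[10] deliver 1→2 → ∅
[11] propose(0,'p') → ∅
[12] deliver 0→2 → N2(back v1 [-])
[13] deliver 3→1 → ∅
[14] deliver 3→2 → ∅
[15] timeout(3) → N3(back v1 [-])
[16] timeout(1) → N1(prim v1 [-])
[17] deliver 2→1 → ∅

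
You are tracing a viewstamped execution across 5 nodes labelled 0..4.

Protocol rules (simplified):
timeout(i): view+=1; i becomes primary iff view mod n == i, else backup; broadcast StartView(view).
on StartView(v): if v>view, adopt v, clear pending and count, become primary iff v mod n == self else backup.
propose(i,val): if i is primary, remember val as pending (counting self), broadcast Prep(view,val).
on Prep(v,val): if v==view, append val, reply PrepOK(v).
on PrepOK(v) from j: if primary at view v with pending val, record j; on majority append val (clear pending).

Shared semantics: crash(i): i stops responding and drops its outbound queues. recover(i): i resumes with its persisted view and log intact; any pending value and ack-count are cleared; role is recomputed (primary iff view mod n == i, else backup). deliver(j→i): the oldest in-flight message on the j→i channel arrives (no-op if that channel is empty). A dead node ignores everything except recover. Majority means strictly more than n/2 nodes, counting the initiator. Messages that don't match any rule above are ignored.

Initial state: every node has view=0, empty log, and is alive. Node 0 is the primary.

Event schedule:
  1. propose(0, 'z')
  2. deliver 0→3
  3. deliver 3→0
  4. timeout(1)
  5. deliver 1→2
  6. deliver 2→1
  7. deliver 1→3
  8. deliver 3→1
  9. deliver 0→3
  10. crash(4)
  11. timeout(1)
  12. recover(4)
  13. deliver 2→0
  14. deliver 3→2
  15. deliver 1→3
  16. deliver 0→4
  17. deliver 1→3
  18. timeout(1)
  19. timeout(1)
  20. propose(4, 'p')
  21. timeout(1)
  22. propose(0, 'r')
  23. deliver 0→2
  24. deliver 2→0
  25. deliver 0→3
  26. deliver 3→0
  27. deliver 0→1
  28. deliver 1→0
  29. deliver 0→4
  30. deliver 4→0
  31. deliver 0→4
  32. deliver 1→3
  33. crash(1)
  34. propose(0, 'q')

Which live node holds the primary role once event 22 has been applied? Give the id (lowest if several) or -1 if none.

0

1. propose(0,'z'):  nop
2. deliver 0→3:  <3:back v0 z>
3. deliver 3→0:  nop
4. timeout(1):  <1:prim v1 ->
5. deliver 1→2:  <2:back v1 ->
6. deliver 2→1:  nop
7. deliver 1→3:  <3:back v1 z>
8. deliver 3→1:  nop
9. deliver 0→3:  nop
10. crash(4):  <4:✗back v0 ->
11. timeout(1):  <1:back v2 ->
12. recover(4):  <4:back v0 ->
13. deliver 2→0:  nop
14. deliver 3→2:  nop
15. deliver 1→3:  <3:back v2 z>
16. deliver 0→4:  <4:back v0 z>
17. deliver 1→3:  nop
18. timeout(1):  <1:back v3 ->
19. timeout(1):  <1:back v4 ->
20. propose(4,'p'):  nop
21. timeout(1):  <1:back v5 ->
22. propose(0,'r'):  nop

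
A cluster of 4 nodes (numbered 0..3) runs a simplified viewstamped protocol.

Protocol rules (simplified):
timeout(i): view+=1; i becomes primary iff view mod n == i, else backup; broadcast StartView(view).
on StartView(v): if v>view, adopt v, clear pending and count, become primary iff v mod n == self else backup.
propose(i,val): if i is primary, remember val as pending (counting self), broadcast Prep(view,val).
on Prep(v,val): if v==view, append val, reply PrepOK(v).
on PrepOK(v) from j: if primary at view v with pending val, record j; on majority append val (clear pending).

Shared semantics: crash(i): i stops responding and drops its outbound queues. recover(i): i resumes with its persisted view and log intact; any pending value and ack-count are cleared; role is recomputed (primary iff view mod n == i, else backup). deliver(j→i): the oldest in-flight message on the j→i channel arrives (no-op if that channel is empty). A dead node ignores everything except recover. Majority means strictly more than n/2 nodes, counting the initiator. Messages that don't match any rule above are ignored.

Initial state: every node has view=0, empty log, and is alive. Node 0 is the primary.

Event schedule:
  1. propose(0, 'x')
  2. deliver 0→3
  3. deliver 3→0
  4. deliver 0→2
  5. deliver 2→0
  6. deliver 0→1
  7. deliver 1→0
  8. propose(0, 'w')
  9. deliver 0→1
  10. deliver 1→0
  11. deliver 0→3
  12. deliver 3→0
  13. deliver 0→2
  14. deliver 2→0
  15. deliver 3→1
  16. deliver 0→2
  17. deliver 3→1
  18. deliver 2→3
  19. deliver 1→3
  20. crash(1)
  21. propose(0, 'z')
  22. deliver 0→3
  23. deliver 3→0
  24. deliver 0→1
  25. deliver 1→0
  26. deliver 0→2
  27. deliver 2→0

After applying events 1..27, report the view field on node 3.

0

e1 propose(0,'x'): ·
e2 deliver 0→3: 3[back,v=0,x]
e3 deliver 3→0: ·
e4 deliver 0→2: 2[back,v=0,x]
e5 deliver 2→0: 0[prim,v=0,x]
e6 deliver 0→1: 1[back,v=0,x]
e7 deliver 1→0: ·
e8 propose(0,'w'): ·
e9 deliver 0→1: 1[back,v=0,x,w]
e10 deliver 1→0: ·
e11 deliver 0→3: 3[back,v=0,x,w]
e12 deliver 3→0: 0[prim,v=0,x,w]
e13 deliver 0→2: 2[back,v=0,x,w]
e14 deliver 2→0: ·
e15 deliver 3→1: ·
e16 deliver 0→2: ·
e17 deliver 3→1: ·
e18 deliver 2→3: ·
e19 deliver 1→3: ·
e20 crash(1): 1[✗back,v=0,x,w]
e21 propose(0,'z'): ·
e22 deliver 0→3: 3[back,v=0,x,w,z]
e23 deliver 3→0: ·
e24 deliver 0→1: ·
e25 deliver 1→0: ·
e26 deliver 0→2: 2[back,v=0,x,w,z]
e27 deliver 2→0: 0[prim,v=0,x,w,z]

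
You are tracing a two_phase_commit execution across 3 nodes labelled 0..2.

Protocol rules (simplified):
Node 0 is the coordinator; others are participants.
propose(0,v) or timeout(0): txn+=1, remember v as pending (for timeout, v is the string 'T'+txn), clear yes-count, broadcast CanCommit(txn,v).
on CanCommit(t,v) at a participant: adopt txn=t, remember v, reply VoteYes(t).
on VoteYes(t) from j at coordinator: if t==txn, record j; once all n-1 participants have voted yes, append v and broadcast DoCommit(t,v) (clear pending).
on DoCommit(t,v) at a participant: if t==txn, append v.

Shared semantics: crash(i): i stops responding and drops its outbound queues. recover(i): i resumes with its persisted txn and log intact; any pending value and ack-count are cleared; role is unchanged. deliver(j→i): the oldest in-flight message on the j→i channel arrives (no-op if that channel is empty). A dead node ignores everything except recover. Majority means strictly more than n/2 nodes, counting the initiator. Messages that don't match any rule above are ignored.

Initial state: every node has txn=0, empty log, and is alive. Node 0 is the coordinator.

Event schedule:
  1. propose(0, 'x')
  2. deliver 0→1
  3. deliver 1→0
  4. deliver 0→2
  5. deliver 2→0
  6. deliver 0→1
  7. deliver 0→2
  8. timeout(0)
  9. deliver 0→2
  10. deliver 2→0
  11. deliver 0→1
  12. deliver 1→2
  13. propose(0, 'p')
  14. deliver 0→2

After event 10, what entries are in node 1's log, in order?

e1 propose(0,'x'): 0[coor,t=1,-]
e2 deliver 0→1: 1[part,t=1,-]
e3 deliver 1→0: ·
e4 deliver 0→2: 2[part,t=1,-]
e5 deliver 2→0: 0[coor,t=1,x]
e6 deliver 0→1: 1[part,t=1,x]
e7 deliver 0→2: 2[part,t=1,x]
e8 timeout(0): 0[coor,t=2,x]
e9 deliver 0→2: 2[part,t=2,x]
e10 deliver 2→0: ·

x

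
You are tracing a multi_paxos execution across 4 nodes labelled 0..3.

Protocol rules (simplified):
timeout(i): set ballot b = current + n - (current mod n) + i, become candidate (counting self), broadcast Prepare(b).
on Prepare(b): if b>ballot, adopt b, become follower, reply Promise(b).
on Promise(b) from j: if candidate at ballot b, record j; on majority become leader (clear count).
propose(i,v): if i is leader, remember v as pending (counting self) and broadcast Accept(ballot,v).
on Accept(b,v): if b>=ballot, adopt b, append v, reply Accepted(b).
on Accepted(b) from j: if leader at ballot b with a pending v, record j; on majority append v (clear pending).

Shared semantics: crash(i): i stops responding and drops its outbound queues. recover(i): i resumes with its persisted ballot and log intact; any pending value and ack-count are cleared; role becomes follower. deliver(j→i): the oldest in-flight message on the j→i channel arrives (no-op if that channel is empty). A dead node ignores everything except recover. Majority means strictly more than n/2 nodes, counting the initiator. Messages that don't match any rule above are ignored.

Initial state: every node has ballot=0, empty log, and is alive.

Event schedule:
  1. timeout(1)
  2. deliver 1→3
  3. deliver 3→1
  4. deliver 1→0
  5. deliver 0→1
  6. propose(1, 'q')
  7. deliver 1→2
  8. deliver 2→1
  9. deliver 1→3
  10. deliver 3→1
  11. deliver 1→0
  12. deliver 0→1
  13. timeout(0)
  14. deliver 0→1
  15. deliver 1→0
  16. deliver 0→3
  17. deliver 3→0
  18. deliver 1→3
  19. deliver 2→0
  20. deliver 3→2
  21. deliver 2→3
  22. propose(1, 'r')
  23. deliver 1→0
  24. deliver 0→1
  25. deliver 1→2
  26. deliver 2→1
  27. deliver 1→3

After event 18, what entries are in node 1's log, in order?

q

[1] timeout(1) → N1(cand b5 [-])
[2] deliver 1→3 → N3(foll b5 [-])
[3] deliver 3→1 → ∅
[4] deliver 1→0 → N0(foll b5 [-])
[5] deliver 0→1 → N1(lead b5 [-])
[6] propose(1,'q') → ∅
[7] deliver 1→2 → N2(foll b5 [-])
[8] deliver 2→1 → ∅
[9] deliver 1→3 → N3(foll b5 [q])
[10] deliver 3→1 → ∅
[11] deliver 1→0 → N0(foll b5 [q])
[12] deliver 0→1 → N1(lead b5 [q])
[13] timeout(0) → N0(cand b8 [q])
[14] deliver 0→1 → N1(foll b8 [q])
[15] deliver 1→0 → ∅
[16] deliver 0→3 → N3(foll b8 [q])
[17] deliver 3→0 → N0(lead b8 [q])
[18] deliver 1→3 → ∅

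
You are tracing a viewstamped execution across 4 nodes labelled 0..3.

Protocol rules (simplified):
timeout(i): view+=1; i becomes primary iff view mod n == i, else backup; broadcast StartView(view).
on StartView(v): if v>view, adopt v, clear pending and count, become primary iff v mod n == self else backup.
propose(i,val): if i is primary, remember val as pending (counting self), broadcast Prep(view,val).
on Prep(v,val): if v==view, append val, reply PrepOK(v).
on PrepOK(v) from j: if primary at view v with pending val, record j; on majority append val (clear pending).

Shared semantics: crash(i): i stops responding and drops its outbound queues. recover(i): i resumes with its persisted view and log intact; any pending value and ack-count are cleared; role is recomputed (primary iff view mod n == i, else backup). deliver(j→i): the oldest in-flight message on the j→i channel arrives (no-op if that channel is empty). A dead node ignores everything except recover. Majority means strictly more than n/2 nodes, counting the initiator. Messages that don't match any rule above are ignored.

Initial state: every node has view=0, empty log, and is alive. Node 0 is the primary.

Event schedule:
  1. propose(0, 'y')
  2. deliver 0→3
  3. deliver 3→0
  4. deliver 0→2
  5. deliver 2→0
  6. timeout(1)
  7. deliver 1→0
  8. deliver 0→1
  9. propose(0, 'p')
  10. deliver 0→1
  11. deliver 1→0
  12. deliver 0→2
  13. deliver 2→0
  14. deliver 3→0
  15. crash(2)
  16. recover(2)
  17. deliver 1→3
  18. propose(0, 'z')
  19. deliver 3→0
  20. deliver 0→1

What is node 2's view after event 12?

step 1 propose(0,'y'): —
step 2 deliver 0→3: 3={back,v=0,log=y}
step 3 deliver 3→0: —
step 4 deliver 0→2: 2={back,v=0,log=y}
step 5 deliver 2→0: 0={prim,v=0,log=y}
step 6 timeout(1): 1={prim,v=1,log=-}
step 7 deliver 1→0: 0={back,v=1,log=y}
step 8 deliver 0→1: —
step 9 propose(0,'p'): —
step 10 deliver 0→1: —
step 11 deliver 1→0: —
step 12 deliver 0→2: —

0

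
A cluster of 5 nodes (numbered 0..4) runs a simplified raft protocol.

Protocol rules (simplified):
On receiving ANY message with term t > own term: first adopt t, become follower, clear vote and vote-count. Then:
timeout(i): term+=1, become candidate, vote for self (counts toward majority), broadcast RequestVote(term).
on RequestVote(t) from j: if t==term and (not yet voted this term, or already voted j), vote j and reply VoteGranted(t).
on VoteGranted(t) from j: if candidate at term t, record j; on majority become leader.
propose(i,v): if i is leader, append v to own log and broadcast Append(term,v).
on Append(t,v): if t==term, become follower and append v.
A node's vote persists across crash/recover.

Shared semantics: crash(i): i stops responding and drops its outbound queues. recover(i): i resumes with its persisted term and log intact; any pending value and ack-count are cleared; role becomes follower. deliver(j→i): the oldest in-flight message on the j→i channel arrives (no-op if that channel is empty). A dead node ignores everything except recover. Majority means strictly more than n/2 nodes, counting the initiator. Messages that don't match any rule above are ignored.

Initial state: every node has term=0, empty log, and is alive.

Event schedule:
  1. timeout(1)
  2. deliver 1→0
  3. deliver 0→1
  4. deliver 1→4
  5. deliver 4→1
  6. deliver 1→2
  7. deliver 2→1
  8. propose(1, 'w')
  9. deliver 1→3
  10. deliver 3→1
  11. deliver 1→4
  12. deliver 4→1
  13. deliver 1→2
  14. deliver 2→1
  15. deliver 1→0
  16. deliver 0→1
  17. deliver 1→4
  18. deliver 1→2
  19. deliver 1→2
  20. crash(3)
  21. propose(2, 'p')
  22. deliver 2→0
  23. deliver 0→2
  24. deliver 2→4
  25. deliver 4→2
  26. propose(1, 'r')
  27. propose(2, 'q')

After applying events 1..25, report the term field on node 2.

1

step 1 timeout(1): 1={cand,t=1,log=-}
step 2 deliver 1→0: 0={foll,t=1,log=-}
step 3 deliver 0→1: —
step 4 deliver 1→4: 4={foll,t=1,log=-}
step 5 deliver 4→1: 1={lead,t=1,log=-}
step 6 deliver 1→2: 2={foll,t=1,log=-}
step 7 deliver 2→1: —
step 8 propose(1,'w'): 1={lead,t=1,log=w}
step 9 deliver 1→3: 3={foll,t=1,log=-}
step 10 deliver 3→1: —
step 11 deliver 1→4: 4={foll,t=1,log=w}
step 12 deliver 4→1: —
step 13 deliver 1→2: 2={foll,t=1,log=w}
step 14 deliver 2→1: —
step 15 deliver 1→0: 0={foll,t=1,log=w}
step 16 deliver 0→1: —
step 17 deliver 1→4: —
step 18 deliver 1→2: —
step 19 deliver 1→2: —
step 20 crash(3): 3={✗foll,t=1,log=-}
step 21 propose(2,'p'): —
step 22 deliver 2→0: —
step 23 deliver 0→2: —
step 24 deliver 2→4: —
step 25 deliver 4→2: —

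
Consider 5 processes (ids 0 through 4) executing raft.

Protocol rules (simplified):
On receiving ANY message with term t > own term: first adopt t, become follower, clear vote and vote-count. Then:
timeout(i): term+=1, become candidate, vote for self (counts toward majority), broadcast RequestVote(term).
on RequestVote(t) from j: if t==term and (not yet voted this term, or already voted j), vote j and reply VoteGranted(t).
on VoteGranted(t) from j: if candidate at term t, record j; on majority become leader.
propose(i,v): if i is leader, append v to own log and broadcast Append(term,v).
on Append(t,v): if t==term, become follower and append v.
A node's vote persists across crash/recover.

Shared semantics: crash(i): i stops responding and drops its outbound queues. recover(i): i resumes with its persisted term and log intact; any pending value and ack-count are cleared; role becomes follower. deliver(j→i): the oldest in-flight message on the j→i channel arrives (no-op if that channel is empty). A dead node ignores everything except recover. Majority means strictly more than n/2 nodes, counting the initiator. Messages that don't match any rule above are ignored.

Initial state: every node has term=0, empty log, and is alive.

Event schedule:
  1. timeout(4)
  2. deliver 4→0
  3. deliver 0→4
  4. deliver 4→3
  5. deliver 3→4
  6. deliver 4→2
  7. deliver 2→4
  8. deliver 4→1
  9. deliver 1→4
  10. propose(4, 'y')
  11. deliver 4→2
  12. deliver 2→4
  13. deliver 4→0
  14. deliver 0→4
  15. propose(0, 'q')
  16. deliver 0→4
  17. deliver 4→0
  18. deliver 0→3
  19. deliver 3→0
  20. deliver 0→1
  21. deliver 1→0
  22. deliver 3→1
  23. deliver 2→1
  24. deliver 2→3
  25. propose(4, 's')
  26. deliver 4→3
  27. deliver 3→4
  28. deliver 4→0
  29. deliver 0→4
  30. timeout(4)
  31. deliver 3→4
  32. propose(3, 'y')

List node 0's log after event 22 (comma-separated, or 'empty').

y

1. timeout(4):  <4:cand t1 ->
2. deliver 4→0:  <0:foll t1 ->
3. deliver 0→4:  nop
4. deliver 4→3:  <3:foll t1 ->
5. deliver 3→4:  <4:lead t1 ->
6. deliver 4→2:  <2:foll t1 ->
7. deliver 2→4:  nop
8. deliver 4→1:  <1:foll t1 ->
9. deliver 1→4:  nop
10. propose(4,'y'):  <4:lead t1 y>
11. deliver 4→2:  <2:foll t1 y>
12. deliver 2→4:  nop
13. deliver 4→0:  <0:foll t1 y>
14. deliver 0→4:  nop
15. propose(0,'q'):  nop
16. deliver 0→4:  nop
17. deliver 4→0:  nop
18. deliver 0→3:  nop
19. deliver 3→0:  nop
20. deliver 0→1:  nop
21. deliver 1→0:  nop
22. deliver 3→1:  nop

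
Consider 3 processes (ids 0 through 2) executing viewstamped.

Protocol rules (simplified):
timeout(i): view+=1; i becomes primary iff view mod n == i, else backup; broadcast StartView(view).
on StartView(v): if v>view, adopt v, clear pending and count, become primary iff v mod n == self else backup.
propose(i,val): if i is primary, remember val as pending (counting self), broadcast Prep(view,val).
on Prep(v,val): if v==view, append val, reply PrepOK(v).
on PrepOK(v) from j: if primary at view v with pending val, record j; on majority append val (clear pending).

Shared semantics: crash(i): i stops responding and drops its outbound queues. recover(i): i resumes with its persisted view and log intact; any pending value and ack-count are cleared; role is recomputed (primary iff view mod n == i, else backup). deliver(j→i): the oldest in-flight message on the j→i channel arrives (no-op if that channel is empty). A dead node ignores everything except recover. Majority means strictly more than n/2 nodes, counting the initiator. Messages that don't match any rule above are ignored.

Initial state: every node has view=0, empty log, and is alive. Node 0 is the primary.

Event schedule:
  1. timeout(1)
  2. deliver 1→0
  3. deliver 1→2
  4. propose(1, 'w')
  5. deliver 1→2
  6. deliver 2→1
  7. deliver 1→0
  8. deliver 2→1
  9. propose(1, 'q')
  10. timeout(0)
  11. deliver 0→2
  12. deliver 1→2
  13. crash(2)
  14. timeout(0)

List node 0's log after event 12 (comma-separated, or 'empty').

w

e1 timeout(1): 1[prim,v=1,-]
e2 deliver 1→0: 0[back,v=1,-]
e3 deliver 1→2: 2[back,v=1,-]
e4 propose(1,'w'): ·
e5 deliver 1→2: 2[back,v=1,w]
e6 deliver 2→1: 1[prim,v=1,w]
e7 deliver 1→0: 0[back,v=1,w]
e8 deliver 2→1: ·
e9 propose(1,'q'): ·
e10 timeout(0): 0[back,v=2,w]
e11 deliver 0→2: 2[prim,v=2,w]
e12 deliver 1→2: ·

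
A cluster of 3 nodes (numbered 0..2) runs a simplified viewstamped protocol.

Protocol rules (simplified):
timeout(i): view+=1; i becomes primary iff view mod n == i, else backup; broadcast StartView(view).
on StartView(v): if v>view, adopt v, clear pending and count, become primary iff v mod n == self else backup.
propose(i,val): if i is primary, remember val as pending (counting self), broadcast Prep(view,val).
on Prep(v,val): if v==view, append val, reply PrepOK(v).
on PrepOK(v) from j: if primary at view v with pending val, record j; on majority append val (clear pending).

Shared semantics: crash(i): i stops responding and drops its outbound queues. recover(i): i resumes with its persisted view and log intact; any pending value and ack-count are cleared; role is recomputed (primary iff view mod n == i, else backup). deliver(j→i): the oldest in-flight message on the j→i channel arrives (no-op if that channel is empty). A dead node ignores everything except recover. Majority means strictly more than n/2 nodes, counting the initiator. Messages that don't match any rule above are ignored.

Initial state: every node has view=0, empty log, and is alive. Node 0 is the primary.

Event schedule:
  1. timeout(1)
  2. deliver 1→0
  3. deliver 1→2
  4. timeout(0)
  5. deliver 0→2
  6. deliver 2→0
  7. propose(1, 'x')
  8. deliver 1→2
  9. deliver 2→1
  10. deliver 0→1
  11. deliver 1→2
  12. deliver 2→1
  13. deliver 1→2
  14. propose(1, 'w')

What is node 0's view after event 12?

after 1 — timeout(1): n1:prim/v1/[-]
after 2 — deliver 1→0: n0:back/v1/[-]
after 3 — deliver 1→2: n2:back/v1/[-]
after 4 — timeout(0): n0:back/v2/[-]
after 5 — deliver 0→2: n2:prim/v2/[-]
after 6 — deliver 2→0: ·
after 7 — propose(1,'x'): ·
after 8 — deliver 1→2: ·
after 9 — deliver 2→1: ·
after 10 — deliver 0→1: n1:back/v2/[-]
after 11 — deliver 1→2: ·
after 12 — deliver 2→1: ·

2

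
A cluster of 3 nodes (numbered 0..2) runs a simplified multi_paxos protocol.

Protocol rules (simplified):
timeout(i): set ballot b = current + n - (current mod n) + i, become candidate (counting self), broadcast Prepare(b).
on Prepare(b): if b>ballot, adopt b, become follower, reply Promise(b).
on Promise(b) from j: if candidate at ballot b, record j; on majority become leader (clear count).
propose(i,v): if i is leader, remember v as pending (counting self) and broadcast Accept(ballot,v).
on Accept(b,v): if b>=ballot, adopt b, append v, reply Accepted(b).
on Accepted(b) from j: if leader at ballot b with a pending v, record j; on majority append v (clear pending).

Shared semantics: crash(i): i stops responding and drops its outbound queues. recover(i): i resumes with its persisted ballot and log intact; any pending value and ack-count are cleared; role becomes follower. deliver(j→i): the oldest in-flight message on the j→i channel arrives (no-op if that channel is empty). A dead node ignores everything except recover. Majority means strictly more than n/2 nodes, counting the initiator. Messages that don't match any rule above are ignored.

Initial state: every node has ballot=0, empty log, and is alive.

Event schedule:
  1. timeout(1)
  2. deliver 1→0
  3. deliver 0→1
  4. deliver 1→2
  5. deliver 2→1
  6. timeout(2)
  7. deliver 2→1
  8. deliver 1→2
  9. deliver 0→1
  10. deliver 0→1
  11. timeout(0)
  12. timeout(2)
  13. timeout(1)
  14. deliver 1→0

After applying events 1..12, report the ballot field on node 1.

[1] timeout(1) → N1(cand b4 [-])
[2] deliver 1→0 → N0(foll b4 [-])
[3] deliver 0→1 → N1(lead b4 [-])
[4] deliver 1→2 → N2(foll b4 [-])
[5] deliver 2→1 → ∅
[6] timeout(2) → N2(cand b8 [-])
[7] deliver 2→1 → N1(foll b8 [-])
[8] deliver 1→2 → N2(lead b8 [-])
[9] deliver 0→1 → ∅
[10] deliver 0→1 → ∅
[11] timeout(0) → N0(cand b6 [-])
[12] timeout(2) → N2(cand b11 [-])

8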